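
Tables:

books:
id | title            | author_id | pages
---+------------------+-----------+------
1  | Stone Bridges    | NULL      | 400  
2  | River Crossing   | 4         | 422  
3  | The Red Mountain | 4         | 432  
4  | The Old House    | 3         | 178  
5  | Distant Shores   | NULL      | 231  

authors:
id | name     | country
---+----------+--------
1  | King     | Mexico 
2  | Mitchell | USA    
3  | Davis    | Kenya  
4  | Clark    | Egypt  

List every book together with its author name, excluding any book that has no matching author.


INNER JOIN keeps only books rows whose author_id matches an id in authors. Walk through each book:
  - book 1 (Stone Bridges): author_id=NULL, no match -> dropped
  - book 2 (River Crossing): author_id=4 -> matches Clark
  - book 3 (The Red Mountain): author_id=4 -> matches Clark
  - book 4 (The Old House): author_id=3 -> matches Davis
  - book 5 (Distant Shores): author_id=NULL, no match -> dropped
So 2 of 5 rows are dropped.

SQL:
SELECT a.title, b.name AS author
FROM books a
INNER JOIN authors b ON a.author_id = b.id

Result:
title            | author
-----------------+-------
River Crossing   | Clark 
The Red Mountain | Clark 
The Old House    | Davis 


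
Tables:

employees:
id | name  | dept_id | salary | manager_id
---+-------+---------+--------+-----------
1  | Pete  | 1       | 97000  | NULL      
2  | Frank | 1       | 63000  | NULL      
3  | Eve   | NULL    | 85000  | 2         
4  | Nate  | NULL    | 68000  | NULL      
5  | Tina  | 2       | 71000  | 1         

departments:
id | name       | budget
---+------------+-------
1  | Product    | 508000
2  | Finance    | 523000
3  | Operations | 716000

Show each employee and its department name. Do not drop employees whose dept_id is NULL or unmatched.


LEFT JOIN keeps every row from employees (the left table); where dept_id has no match in departments, the department columns become NULL. Walk through each employee:
  - employee 1 (Pete): dept_id=1 -> matches Product
  - employee 2 (Frank): dept_id=1 -> matches Product
  - employee 3 (Eve): dept_id=NULL, no match -> kept with NULL
  - employee 4 (Nate): dept_id=NULL, no match -> kept with NULL
  - employee 5 (Tina): dept_id=2 -> matches Finance
All 5 rows appear; 2 have NULL department.

SQL:
SELECT a.name, b.name AS department
FROM employees a
LEFT JOIN departments b ON a.dept_id = b.id

Result:
name  | department
------+-----------
Pete  | Product   
Frank | Product   
Eve   | NULL      
Nate  | NULL      
Tina  | Finance   


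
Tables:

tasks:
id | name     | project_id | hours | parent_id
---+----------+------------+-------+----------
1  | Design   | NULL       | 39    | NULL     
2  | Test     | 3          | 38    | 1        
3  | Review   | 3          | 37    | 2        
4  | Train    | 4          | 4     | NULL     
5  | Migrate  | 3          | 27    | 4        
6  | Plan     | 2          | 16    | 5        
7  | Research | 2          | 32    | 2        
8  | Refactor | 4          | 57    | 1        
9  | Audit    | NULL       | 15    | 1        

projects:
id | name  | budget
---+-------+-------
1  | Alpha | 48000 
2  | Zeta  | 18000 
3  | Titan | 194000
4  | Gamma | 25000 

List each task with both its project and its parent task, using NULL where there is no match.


Two LEFT JOINs from the same base table tasks: one to projects via project_id, one to tasks itself via parent_id. Both are LEFT so every task is preserved.
Match against projects:
  - task 1 (Design): project_id=NULL, no match -> kept with NULL
  - task 2 (Test): project_id=3 -> matches Titan
  - task 3 (Review): project_id=3 -> matches Titan
  - task 4 (Train): project_id=4 -> matches Gamma
  - task 5 (Migrate): project_id=3 -> matches Titan
  - task 6 (Plan): project_id=2 -> matches Zeta
  - task 7 (Research): project_id=2 -> matches Zeta
  - task 8 (Refactor): project_id=4 -> matches Gamma
  - task 9 (Audit): project_id=NULL, no match -> kept with NULL
Match against tasks (self):
  - task 1 (Design): parent_id=NULL -> NULL
  - task 2 (Test): parent_id=1 -> Design
  - task 3 (Review): parent_id=2 -> Test
  - task 4 (Train): parent_id=NULL -> NULL
  - task 5 (Migrate): parent_id=4 -> Train
  - task 6 (Plan): parent_id=5 -> Migrate
  - task 7 (Research): parent_id=2 -> Test
  - task 8 (Refactor): parent_id=1 -> Design
  - task 9 (Audit): parent_id=1 -> Design

SQL:
SELECT a.name, b.name AS project, c.name AS parent
FROM tasks a
LEFT JOIN projects b ON a.project_id = b.id
LEFT JOIN tasks c ON a.parent_id = c.id

Result:
name     | project | parent 
---------+---------+--------
Design   | NULL    | NULL   
Test     | Titan   | Design 
Review   | Titan   | Test   
Train    | Gamma   | NULL   
Migrate  | Titan   | Train  
Plan     | Zeta    | Migrate
Research | Zeta    | Test   
Refactor | Gamma   | Design 
Audit    | NULL    | Design 


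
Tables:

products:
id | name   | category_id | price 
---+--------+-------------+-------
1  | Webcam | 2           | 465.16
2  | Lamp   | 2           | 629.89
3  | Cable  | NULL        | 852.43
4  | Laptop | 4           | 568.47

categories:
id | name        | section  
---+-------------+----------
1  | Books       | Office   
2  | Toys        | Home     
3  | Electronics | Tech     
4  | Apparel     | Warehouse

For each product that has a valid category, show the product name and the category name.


INNER JOIN keeps only products rows whose category_id matches an id in categories. Walk through each product:
  - product 1 (Webcam): category_id=2 -> matches Toys
  - product 2 (Lamp): category_id=2 -> matches Toys
  - product 3 (Cable): category_id=NULL, no match -> dropped
  - product 4 (Laptop): category_id=4 -> matches Apparel
So 1 of 4 rows is dropped.

SQL:
SELECT a.name, b.name AS category
FROM products a
INNER JOIN categories b ON a.category_id = b.id

Result:
name   | category
-------+---------
Webcam | Toys    
Lamp   | Toys    
Laptop | Apparel 


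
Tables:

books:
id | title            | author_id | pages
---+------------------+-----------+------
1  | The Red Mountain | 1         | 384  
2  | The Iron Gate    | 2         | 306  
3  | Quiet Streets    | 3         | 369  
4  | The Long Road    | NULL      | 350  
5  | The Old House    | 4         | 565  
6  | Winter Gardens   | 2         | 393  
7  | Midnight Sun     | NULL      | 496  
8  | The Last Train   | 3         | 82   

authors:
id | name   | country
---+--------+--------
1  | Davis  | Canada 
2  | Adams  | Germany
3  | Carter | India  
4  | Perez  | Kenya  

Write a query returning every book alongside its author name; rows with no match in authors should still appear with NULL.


LEFT JOIN keeps every row from books (the left table); where author_id has no match in authors, the author columns become NULL. Walk through each book:
  - book 1 (The Red Mountain): author_id=1 -> matches Davis
  - book 2 (The Iron Gate): author_id=2 -> matches Adams
  - book 3 (Quiet Streets): author_id=3 -> matches Carter
  - book 4 (The Long Road): author_id=NULL, no match -> kept with NULL
  - book 5 (The Old House): author_id=4 -> matches Perez
  - book 6 (Winter Gardens): author_id=2 -> matches Adams
  - book 7 (Midnight Sun): author_id=NULL, no match -> kept with NULL
  - book 8 (The Last Train): author_id=3 -> matches Carter
All 8 rows appear; 2 have NULL author.

SQL:
SELECT a.title, b.name AS author
FROM books a
LEFT JOIN authors b ON a.author_id = b.id

Result:
title            | author
-----------------+-------
The Red Mountain | Davis 
The Iron Gate    | Adams 
Quiet Streets    | Carter
The Long Road    | NULL  
The Old House    | Perez 
Winter Gardens   | Adams 
Midnight Sun     | NULL  
The Last Train   | Carter


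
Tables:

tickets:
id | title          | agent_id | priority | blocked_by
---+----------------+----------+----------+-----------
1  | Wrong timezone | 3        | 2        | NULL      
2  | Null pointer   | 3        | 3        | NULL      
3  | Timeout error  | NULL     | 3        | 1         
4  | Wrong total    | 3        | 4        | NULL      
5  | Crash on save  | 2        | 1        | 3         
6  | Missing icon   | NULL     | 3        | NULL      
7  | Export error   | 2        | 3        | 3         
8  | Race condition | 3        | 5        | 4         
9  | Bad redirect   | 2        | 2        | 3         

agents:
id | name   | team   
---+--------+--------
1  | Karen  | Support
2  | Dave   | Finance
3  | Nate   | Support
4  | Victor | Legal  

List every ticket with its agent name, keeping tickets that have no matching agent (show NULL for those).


LEFT JOIN keeps every row from tickets (the left table); where agent_id has no match in agents, the agent columns become NULL. Walk through each ticket:
  - ticket 1 (Wrong timezone): agent_id=3 -> matches Nate
  - ticket 2 (Null pointer): agent_id=3 -> matches Nate
  - ticket 3 (Timeout error): agent_id=NULL, no match -> kept with NULL
  - ticket 4 (Wrong total): agent_id=3 -> matches Nate
  - ticket 5 (Crash on save): agent_id=2 -> matches Dave
  - ticket 6 (Missing icon): agent_id=NULL, no match -> kept with NULL
  - ticket 7 (Export error): agent_id=2 -> matches Dave
  - ticket 8 (Race condition): agent_id=3 -> matches Nate
  - ticket 9 (Bad redirect): agent_id=2 -> matches Dave
All 9 rows appear; 2 have NULL agent.

SQL:
SELECT a.title, b.name AS agent
FROM tickets a
LEFT JOIN agents b ON a.agent_id = b.id

Result:
title          | agent
---------------+------
Wrong timezone | Nate 
Null pointer   | Nate 
Timeout error  | NULL 
Wrong total    | Nate 
Crash on save  | Dave 
Missing icon   | NULL 
Export error   | Dave 
Race condition | Nate 
Bad redirect   | Dave 


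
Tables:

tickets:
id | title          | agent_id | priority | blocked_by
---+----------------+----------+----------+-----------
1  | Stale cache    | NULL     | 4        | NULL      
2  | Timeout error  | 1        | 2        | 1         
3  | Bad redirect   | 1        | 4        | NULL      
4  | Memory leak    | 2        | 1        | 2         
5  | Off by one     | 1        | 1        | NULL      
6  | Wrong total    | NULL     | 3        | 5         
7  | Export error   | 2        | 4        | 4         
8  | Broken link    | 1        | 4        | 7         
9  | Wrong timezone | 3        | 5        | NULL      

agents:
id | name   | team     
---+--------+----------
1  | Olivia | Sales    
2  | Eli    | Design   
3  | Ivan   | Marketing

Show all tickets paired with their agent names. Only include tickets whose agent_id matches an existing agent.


INNER JOIN keeps only tickets rows whose agent_id matches an id in agents. Walk through each ticket:
  - ticket 1 (Stale cache): agent_id=NULL, no match -> dropped
  - ticket 2 (Timeout error): agent_id=1 -> matches Olivia
  - ticket 3 (Bad redirect): agent_id=1 -> matches Olivia
  - ticket 4 (Memory leak): agent_id=2 -> matches Eli
  - ticket 5 (Off by one): agent_id=1 -> matches Olivia
  - ticket 6 (Wrong total): agent_id=NULL, no match -> dropped
  - ticket 7 (Export error): agent_id=2 -> matches Eli
  - ticket 8 (Broken link): agent_id=1 -> matches Olivia
  - ticket 9 (Wrong timezone): agent_id=3 -> matches Ivan
So 2 of 9 rows are dropped.

SQL:
SELECT a.title, b.name AS agent
FROM tickets a
INNER JOIN agents b ON a.agent_id = b.id

Result:
title          | agent 
---------------+-------
Timeout error  | Olivia
Bad redirect   | Olivia
Memory leak    | Eli   
Off by one     | Olivia
Export error   | Eli   
Broken link    | Olivia
Wrong timezone | Ivan  


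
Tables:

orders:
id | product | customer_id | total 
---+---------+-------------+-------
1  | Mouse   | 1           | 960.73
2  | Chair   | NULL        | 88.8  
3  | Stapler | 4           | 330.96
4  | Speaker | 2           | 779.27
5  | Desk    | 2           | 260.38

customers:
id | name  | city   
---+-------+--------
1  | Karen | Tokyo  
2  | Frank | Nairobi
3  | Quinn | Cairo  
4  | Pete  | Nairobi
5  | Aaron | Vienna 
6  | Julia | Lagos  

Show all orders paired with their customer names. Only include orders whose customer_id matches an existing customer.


INNER JOIN keeps only orders rows whose customer_id matches an id in customers. Walk through each order:
  - order 1 (Mouse): customer_id=1 -> matches Karen
  - order 2 (Chair): customer_id=NULL, no match -> dropped
  - order 3 (Stapler): customer_id=4 -> matches Pete
  - order 4 (Speaker): customer_id=2 -> matches Frank
  - order 5 (Desk): customer_id=2 -> matches Frank
So 1 of 5 rows is dropped.

SQL:
SELECT a.product, b.name AS customer
FROM orders a
INNER JOIN customers b ON a.customer_id = b.id

Result:
product | customer
--------+---------
Mouse   | Karen   
Stapler | Pete    
Speaker | Frank   
Desk    | Frank   


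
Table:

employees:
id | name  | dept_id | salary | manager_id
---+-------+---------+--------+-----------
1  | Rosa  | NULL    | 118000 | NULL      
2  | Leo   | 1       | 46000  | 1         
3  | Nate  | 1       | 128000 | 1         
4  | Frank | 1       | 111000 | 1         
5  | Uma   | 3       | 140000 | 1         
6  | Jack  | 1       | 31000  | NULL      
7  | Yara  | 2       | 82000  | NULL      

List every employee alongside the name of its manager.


This is a self-join: employees is joined to a second copy of itself, matching each row's manager_id to another row's id. Use LEFT JOIN so rows with manager_id=NULL are kept.
  - employee 1 (Rosa): manager_id=NULL -> NULL
  - employee 2 (Leo): manager_id=1 -> Rosa
  - employee 3 (Nate): manager_id=1 -> Rosa
  - employee 4 (Frank): manager_id=1 -> Rosa
  - employee 5 (Uma): manager_id=1 -> Rosa
  - employee 6 (Jack): manager_id=NULL -> NULL
  - employee 7 (Yara): manager_id=NULL -> NULL

SQL:
SELECT a.name AS item, b.name AS manager
FROM employees a
LEFT JOIN employees b ON a.manager_id = b.id

Result:
item  | manager
------+--------
Rosa  | NULL   
Leo   | Rosa   
Nate  | Rosa   
Frank | Rosa   
Uma   | Rosa   
Jack  | NULL   
Yara  | NULL   


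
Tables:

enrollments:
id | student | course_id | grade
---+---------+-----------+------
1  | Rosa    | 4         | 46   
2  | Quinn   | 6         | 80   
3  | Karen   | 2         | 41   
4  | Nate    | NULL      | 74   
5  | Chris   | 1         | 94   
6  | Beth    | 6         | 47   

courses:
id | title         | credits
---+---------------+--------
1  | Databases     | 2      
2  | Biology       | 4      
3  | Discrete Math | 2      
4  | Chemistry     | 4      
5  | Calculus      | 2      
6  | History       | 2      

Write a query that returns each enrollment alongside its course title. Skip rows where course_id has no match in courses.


INNER JOIN keeps only enrollments rows whose course_id matches an id in courses. Walk through each enrollment:
  - enrollment 1 (Rosa): course_id=4 -> matches Chemistry
  - enrollment 2 (Quinn): course_id=6 -> matches History
  - enrollment 3 (Karen): course_id=2 -> matches Biology
  - enrollment 4 (Nate): course_id=NULL, no match -> dropped
  - enrollment 5 (Chris): course_id=1 -> matches Databases
  - enrollment 6 (Beth): course_id=6 -> matches History
So 1 of 6 rows is dropped.

SQL:
SELECT a.student, b.title AS course
FROM enrollments a
INNER JOIN courses b ON a.course_id = b.id

Result:
student | course   
--------+----------
Rosa    | Chemistry
Quinn   | History  
Karen   | Biology  
Chris   | Databases
Beth    | History  


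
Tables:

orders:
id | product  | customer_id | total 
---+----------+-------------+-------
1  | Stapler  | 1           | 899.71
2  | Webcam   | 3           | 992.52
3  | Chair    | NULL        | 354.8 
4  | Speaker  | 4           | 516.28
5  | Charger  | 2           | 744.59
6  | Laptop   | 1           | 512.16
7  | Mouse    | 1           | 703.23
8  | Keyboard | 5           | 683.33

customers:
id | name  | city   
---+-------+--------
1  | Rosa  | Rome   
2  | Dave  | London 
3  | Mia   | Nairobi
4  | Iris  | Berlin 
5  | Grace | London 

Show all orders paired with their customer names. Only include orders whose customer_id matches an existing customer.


INNER JOIN keeps only orders rows whose customer_id matches an id in customers. Walk through each order:
  - order 1 (Stapler): customer_id=1 -> matches Rosa
  - order 2 (Webcam): customer_id=3 -> matches Mia
  - order 3 (Chair): customer_id=NULL, no match -> dropped
  - order 4 (Speaker): customer_id=4 -> matches Iris
  - order 5 (Charger): customer_id=2 -> matches Dave
  - order 6 (Laptop): customer_id=1 -> matches Rosa
  - order 7 (Mouse): customer_id=1 -> matches Rosa
  - order 8 (Keyboard): customer_id=5 -> matches Grace
So 1 of 8 rows is dropped.

SQL:
SELECT a.product, b.name AS customer
FROM orders a
INNER JOIN customers b ON a.customer_id = b.id

Result:
product  | customer
---------+---------
Stapler  | Rosa    
Webcam   | Mia     
Speaker  | Iris    
Charger  | Dave    
Laptop   | Rosa    
Mouse    | Rosa    
Keyboard | Grace   


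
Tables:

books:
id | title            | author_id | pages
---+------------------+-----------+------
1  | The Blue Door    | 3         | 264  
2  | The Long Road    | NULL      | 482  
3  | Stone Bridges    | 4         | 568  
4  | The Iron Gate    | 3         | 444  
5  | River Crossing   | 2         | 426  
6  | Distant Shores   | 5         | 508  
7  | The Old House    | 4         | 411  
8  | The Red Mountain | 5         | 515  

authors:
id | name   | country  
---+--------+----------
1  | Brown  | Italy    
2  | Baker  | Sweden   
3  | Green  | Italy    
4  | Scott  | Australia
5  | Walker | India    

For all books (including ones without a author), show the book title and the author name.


LEFT JOIN keeps every row from books (the left table); where author_id has no match in authors, the author columns become NULL. Walk through each book:
  - book 1 (The Blue Door): author_id=3 -> matches Green
  - book 2 (The Long Road): author_id=NULL, no match -> kept with NULL
  - book 3 (Stone Bridges): author_id=4 -> matches Scott
  - book 4 (The Iron Gate): author_id=3 -> matches Green
  - book 5 (River Crossing): author_id=2 -> matches Baker
  - book 6 (Distant Shores): author_id=5 -> matches Walker
  - book 7 (The Old House): author_id=4 -> matches Scott
  - book 8 (The Red Mountain): author_id=5 -> matches Walker
All 8 rows appear; 1 has NULL author.

SQL:
SELECT a.title, b.name AS author
FROM books a
LEFT JOIN authors b ON a.author_id = b.id

Result:
title            | author
-----------------+-------
The Blue Door    | Green 
The Long Road    | NULL  
Stone Bridges    | Scott 
The Iron Gate    | Green 
River Crossing   | Baker 
Distant Shores   | Walker
The Old House    | Scott 
The Red Mountain | Walker


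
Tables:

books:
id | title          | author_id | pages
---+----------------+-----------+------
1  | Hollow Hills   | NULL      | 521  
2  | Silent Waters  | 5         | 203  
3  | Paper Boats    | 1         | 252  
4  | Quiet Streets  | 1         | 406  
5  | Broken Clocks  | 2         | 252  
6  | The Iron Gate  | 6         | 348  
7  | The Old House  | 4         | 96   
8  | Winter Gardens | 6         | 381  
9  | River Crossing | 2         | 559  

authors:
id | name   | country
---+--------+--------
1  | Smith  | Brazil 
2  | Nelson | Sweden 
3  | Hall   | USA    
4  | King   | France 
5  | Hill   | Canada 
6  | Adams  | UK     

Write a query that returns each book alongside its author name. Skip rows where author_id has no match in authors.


INNER JOIN keeps only books rows whose author_id matches an id in authors. Walk through each book:
  - book 1 (Hollow Hills): author_id=NULL, no match -> dropped
  - book 2 (Silent Waters): author_id=5 -> matches Hill
  - book 3 (Paper Boats): author_id=1 -> matches Smith
  - book 4 (Quiet Streets): author_id=1 -> matches Smith
  - book 5 (Broken Clocks): author_id=2 -> matches Nelson
  - book 6 (The Iron Gate): author_id=6 -> matches Adams
  - book 7 (The Old House): author_id=4 -> matches King
  - book 8 (Winter Gardens): author_id=6 -> matches Adams
  - book 9 (River Crossing): author_id=2 -> matches Nelson
So 1 of 9 rows is dropped.

SQL:
SELECT a.title, b.name AS author
FROM books a
INNER JOIN authors b ON a.author_id = b.id

Result:
title          | author
---------------+-------
Silent Waters  | Hill  
Paper Boats    | Smith 
Quiet Streets  | Smith 
Broken Clocks  | Nelson
The Iron Gate  | Adams 
The Old House  | King  
Winter Gardens | Adams 
River Crossing | Nelson


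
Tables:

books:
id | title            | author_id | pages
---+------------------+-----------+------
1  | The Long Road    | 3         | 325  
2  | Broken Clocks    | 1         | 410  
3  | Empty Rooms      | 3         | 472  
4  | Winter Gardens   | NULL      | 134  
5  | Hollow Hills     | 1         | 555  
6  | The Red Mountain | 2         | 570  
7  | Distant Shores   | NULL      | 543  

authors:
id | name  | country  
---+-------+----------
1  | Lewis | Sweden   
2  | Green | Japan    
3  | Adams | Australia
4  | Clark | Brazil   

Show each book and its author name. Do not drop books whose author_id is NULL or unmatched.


LEFT JOIN keeps every row from books (the left table); where author_id has no match in authors, the author columns become NULL. Walk through each book:
  - book 1 (The Long Road): author_id=3 -> matches Adams
  - book 2 (Broken Clocks): author_id=1 -> matches Lewis
  - book 3 (Empty Rooms): author_id=3 -> matches Adams
  - book 4 (Winter Gardens): author_id=NULL, no match -> kept with NULL
  - book 5 (Hollow Hills): author_id=1 -> matches Lewis
  - book 6 (The Red Mountain): author_id=2 -> matches Green
  - book 7 (Distant Shores): author_id=NULL, no match -> kept with NULL
All 7 rows appear; 2 have NULL author.

SQL:
SELECT a.title, b.name AS author
FROM books a
LEFT JOIN authors b ON a.author_id = b.id

Result:
title            | author
-----------------+-------
The Long Road    | Adams 
Broken Clocks    | Lewis 
Empty Rooms      | Adams 
Winter Gardens   | NULL  
Hollow Hills     | Lewis 
The Red Mountain | Green 
Distant Shores   | NULL  


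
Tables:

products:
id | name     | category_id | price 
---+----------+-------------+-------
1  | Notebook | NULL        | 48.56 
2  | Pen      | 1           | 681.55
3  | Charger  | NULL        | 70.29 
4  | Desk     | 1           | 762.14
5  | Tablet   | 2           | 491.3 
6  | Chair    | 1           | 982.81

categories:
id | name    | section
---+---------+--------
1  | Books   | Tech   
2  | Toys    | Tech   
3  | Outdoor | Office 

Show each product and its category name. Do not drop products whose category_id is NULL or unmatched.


LEFT JOIN keeps every row from products (the left table); where category_id has no match in categories, the category columns become NULL. Walk through each product:
  - product 1 (Notebook): category_id=NULL, no match -> kept with NULL
  - product 2 (Pen): category_id=1 -> matches Books
  - product 3 (Charger): category_id=NULL, no match -> kept with NULL
  - product 4 (Desk): category_id=1 -> matches Books
  - product 5 (Tablet): category_id=2 -> matches Toys
  - product 6 (Chair): category_id=1 -> matches Books
All 6 rows appear; 2 have NULL category.

SQL:
SELECT a.name, b.name AS category
FROM products a
LEFT JOIN categories b ON a.category_id = b.id

Result:
name     | category
---------+---------
Notebook | NULL    
Pen      | Books   
Charger  | NULL    
Desk     | Books   
Tablet   | Toys    
Chair    | Books   


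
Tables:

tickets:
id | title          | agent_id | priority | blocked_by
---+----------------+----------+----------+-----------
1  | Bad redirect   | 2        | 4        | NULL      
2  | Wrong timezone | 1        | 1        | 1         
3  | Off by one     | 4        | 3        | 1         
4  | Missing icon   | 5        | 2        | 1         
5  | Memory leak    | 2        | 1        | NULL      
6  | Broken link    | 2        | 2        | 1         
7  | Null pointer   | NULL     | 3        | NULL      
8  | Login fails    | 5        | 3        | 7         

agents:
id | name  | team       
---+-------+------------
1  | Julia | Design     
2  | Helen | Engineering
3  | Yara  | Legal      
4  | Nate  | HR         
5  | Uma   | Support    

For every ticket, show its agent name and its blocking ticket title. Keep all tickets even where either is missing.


Two LEFT JOINs from the same base table tickets: one to agents via agent_id, one to tickets itself via blocked_by. Both are LEFT so every ticket is preserved.
Match against agents:
  - ticket 1 (Bad redirect): agent_id=2 -> matches Helen
  - ticket 2 (Wrong timezone): agent_id=1 -> matches Julia
  - ticket 3 (Off by one): agent_id=4 -> matches Nate
  - ticket 4 (Missing icon): agent_id=5 -> matches Uma
  - ticket 5 (Memory leak): agent_id=2 -> matches Helen
  - ticket 6 (Broken link): agent_id=2 -> matches Helen
  - ticket 7 (Null pointer): agent_id=NULL, no match -> kept with NULL
  - ticket 8 (Login fails): agent_id=5 -> matches Uma
Match against tickets (self):
  - ticket 1 (Bad redirect): blocked_by=NULL -> NULL
  - ticket 2 (Wrong timezone): blocked_by=1 -> Bad redirect
  - ticket 3 (Off by one): blocked_by=1 -> Bad redirect
  - ticket 4 (Missing icon): blocked_by=1 -> Bad redirect
  - ticket 5 (Memory leak): blocked_by=NULL -> NULL
  - ticket 6 (Broken link): blocked_by=1 -> Bad redirect
  - ticket 7 (Null pointer): blocked_by=NULL -> NULL
  - ticket 8 (Login fails): blocked_by=7 -> Null pointer

SQL:
SELECT a.title, b.name AS agent, c.title AS blocked_by
FROM tickets a
LEFT JOIN agents b ON a.agent_id = b.id
LEFT JOIN tickets c ON a.blocked_by = c.id

Result:
title          | agent | blocked_by  
---------------+-------+-------------
Bad redirect   | Helen | NULL        
Wrong timezone | Julia | Bad redirect
Off by one     | Nate  | Bad redirect
Missing icon   | Uma   | Bad redirect
Memory leak    | Helen | NULL        
Broken link    | Helen | Bad redirect
Null pointer   | NULL  | NULL        
Login fails    | Uma   | Null pointer


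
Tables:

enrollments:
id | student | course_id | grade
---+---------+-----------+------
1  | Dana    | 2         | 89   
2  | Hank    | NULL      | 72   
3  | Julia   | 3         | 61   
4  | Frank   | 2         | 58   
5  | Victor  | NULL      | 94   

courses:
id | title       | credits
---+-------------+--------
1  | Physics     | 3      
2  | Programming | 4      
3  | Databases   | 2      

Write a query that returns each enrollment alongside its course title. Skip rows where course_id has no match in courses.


INNER JOIN keeps only enrollments rows whose course_id matches an id in courses. Walk through each enrollment:
  - enrollment 1 (Dana): course_id=2 -> matches Programming
  - enrollment 2 (Hank): course_id=NULL, no match -> dropped
  - enrollment 3 (Julia): course_id=3 -> matches Databases
  - enrollment 4 (Frank): course_id=2 -> matches Programming
  - enrollment 5 (Victor): course_id=NULL, no match -> dropped
So 2 of 5 rows are dropped.

SQL:
SELECT a.student, b.title AS course
FROM enrollments a
INNER JOIN courses b ON a.course_id = b.id

Result:
student | course     
--------+------------
Dana    | Programming
Julia   | Databases  
Frank   | Programming


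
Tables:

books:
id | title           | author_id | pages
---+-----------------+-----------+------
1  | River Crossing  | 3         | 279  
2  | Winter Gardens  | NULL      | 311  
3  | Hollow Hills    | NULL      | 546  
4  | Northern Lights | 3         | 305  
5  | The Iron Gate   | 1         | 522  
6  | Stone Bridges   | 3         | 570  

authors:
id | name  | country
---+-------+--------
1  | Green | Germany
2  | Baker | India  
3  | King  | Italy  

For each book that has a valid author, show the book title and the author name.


INNER JOIN keeps only books rows whose author_id matches an id in authors. Walk through each book:
  - book 1 (River Crossing): author_id=3 -> matches King
  - book 2 (Winter Gardens): author_id=NULL, no match -> dropped
  - book 3 (Hollow Hills): author_id=NULL, no match -> dropped
  - book 4 (Northern Lights): author_id=3 -> matches King
  - book 5 (The Iron Gate): author_id=1 -> matches Green
  - book 6 (Stone Bridges): author_id=3 -> matches King
So 2 of 6 rows are dropped.

SQL:
SELECT a.title, b.name AS author
FROM books a
INNER JOIN authors b ON a.author_id = b.id

Result:
title           | author
----------------+-------
River Crossing  | King  
Northern Lights | King  
The Iron Gate   | Green 
Stone Bridges   | King  


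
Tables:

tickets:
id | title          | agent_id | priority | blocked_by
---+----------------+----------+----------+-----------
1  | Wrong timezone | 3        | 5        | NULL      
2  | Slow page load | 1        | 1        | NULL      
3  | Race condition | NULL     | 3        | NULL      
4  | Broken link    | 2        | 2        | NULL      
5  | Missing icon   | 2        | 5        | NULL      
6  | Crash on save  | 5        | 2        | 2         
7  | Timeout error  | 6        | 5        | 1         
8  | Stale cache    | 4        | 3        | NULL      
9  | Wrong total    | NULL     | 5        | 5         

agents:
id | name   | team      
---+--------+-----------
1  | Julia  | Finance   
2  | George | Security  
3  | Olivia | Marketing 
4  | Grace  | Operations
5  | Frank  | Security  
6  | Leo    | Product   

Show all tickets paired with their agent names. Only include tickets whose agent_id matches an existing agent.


INNER JOIN keeps only tickets rows whose agent_id matches an id in agents. Walk through each ticket:
  - ticket 1 (Wrong timezone): agent_id=3 -> matches Olivia
  - ticket 2 (Slow page load): agent_id=1 -> matches Julia
  - ticket 3 (Race condition): agent_id=NULL, no match -> dropped
  - ticket 4 (Broken link): agent_id=2 -> matches George
  - ticket 5 (Missing icon): agent_id=2 -> matches George
  - ticket 6 (Crash on save): agent_id=5 -> matches Frank
  - ticket 7 (Timeout error): agent_id=6 -> matches Leo
  - ticket 8 (Stale cache): agent_id=4 -> matches Grace
  - ticket 9 (Wrong total): agent_id=NULL, no match -> dropped
So 2 of 9 rows are dropped.

SQL:
SELECT a.title, b.name AS agent
FROM tickets a
INNER JOIN agents b ON a.agent_id = b.id

Result:
title          | agent 
---------------+-------
Wrong timezone | Olivia
Slow page load | Julia 
Broken link    | George
Missing icon   | George
Crash on save  | Frank 
Timeout error  | Leo   
Stale cache    | Grace 


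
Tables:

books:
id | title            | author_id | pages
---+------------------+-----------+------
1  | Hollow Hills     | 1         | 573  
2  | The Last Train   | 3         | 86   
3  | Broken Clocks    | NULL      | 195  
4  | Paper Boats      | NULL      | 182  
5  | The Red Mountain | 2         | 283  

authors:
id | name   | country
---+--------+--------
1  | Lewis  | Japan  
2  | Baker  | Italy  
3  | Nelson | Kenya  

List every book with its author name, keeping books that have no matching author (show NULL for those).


LEFT JOIN keeps every row from books (the left table); where author_id has no match in authors, the author columns become NULL. Walk through each book:
  - book 1 (Hollow Hills): author_id=1 -> matches Lewis
  - book 2 (The Last Train): author_id=3 -> matches Nelson
  - book 3 (Broken Clocks): author_id=NULL, no match -> kept with NULL
  - book 4 (Paper Boats): author_id=NULL, no match -> kept with NULL
  - book 5 (The Red Mountain): author_id=2 -> matches Baker
All 5 rows appear; 2 have NULL author.

SQL:
SELECT a.title, b.name AS author
FROM books a
LEFT JOIN authors b ON a.author_id = b.id

Result:
title            | author
-----------------+-------
Hollow Hills     | Lewis 
The Last Train   | Nelson
Broken Clocks    | NULL  
Paper Boats      | NULL  
The Red Mountain | Baker 


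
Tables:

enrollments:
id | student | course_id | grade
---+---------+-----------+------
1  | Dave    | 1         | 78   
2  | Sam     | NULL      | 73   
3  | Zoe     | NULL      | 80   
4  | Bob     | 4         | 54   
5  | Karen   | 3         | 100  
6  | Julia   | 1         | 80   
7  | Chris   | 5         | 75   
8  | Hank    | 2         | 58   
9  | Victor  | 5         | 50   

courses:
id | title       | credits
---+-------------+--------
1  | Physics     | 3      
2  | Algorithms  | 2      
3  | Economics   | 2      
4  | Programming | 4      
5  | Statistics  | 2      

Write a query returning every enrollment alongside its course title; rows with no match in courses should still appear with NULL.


LEFT JOIN keeps every row from enrollments (the left table); where course_id has no match in courses, the course columns become NULL. Walk through each enrollment:
  - enrollment 1 (Dave): course_id=1 -> matches Physics
  - enrollment 2 (Sam): course_id=NULL, no match -> kept with NULL
  - enrollment 3 (Zoe): course_id=NULL, no match -> kept with NULL
  - enrollment 4 (Bob): course_id=4 -> matches Programming
  - enrollment 5 (Karen): course_id=3 -> matches Economics
  - enrollment 6 (Julia): course_id=1 -> matches Physics
  - enrollment 7 (Chris): course_id=5 -> matches Statistics
  - enrollment 8 (Hank): course_id=2 -> matches Algorithms
  - enrollment 9 (Victor): course_id=5 -> matches Statistics
All 9 rows appear; 2 have NULL course.

SQL:
SELECT a.student, b.title AS course
FROM enrollments a
LEFT JOIN courses b ON a.course_id = b.id

Result:
student | course     
--------+------------
Dave    | Physics    
Sam     | NULL       
Zoe     | NULL       
Bob     | Programming
Karen   | Economics  
Julia   | Physics    
Chris   | Statistics 
Hank    | Algorithms 
Victor  | Statistics 


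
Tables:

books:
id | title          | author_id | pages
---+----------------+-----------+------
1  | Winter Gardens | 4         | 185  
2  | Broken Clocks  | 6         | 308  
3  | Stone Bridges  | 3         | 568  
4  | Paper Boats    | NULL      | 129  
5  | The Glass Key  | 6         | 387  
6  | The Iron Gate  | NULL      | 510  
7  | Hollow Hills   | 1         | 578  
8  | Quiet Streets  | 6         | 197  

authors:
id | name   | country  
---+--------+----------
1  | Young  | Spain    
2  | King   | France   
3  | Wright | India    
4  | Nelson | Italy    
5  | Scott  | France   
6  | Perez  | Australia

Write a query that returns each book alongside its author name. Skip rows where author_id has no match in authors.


INNER JOIN keeps only books rows whose author_id matches an id in authors. Walk through each book:
  - book 1 (Winter Gardens): author_id=4 -> matches Nelson
  - book 2 (Broken Clocks): author_id=6 -> matches Perez
  - book 3 (Stone Bridges): author_id=3 -> matches Wright
  - book 4 (Paper Boats): author_id=NULL, no match -> dropped
  - book 5 (The Glass Key): author_id=6 -> matches Perez
  - book 6 (The Iron Gate): author_id=NULL, no match -> dropped
  - book 7 (Hollow Hills): author_id=1 -> matches Young
  - book 8 (Quiet Streets): author_id=6 -> matches Perez
So 2 of 8 rows are dropped.

SQL:
SELECT a.title, b.name AS author
FROM books a
INNER JOIN authors b ON a.author_id = b.id

Result:
title          | author
---------------+-------
Winter Gardens | Nelson
Broken Clocks  | Perez 
Stone Bridges  | Wright
The Glass Key  | Perez 
Hollow Hills   | Young 
Quiet Streets  | Perez 


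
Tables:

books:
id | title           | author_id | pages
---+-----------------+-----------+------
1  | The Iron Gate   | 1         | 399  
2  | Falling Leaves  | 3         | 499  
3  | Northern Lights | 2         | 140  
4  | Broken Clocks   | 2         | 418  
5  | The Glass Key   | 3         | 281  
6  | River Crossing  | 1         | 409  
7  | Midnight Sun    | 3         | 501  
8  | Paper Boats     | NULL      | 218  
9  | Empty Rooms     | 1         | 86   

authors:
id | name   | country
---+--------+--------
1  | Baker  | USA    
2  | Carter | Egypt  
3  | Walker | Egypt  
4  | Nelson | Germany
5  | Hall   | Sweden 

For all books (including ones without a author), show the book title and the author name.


LEFT JOIN keeps every row from books (the left table); where author_id has no match in authors, the author columns become NULL. Walk through each book:
  - book 1 (The Iron Gate): author_id=1 -> matches Baker
  - book 2 (Falling Leaves): author_id=3 -> matches Walker
  - book 3 (Northern Lights): author_id=2 -> matches Carter
  - book 4 (Broken Clocks): author_id=2 -> matches Carter
  - book 5 (The Glass Key): author_id=3 -> matches Walker
  - book 6 (River Crossing): author_id=1 -> matches Baker
  - book 7 (Midnight Sun): author_id=3 -> matches Walker
  - book 8 (Paper Boats): author_id=NULL, no match -> kept with NULL
  - book 9 (Empty Rooms): author_id=1 -> matches Baker
All 9 rows appear; 1 has NULL author.

SQL:
SELECT a.title, b.name AS author
FROM books a
LEFT JOIN authors b ON a.author_id = b.id

Result:
title           | author
----------------+-------
The Iron Gate   | Baker 
Falling Leaves  | Walker
Northern Lights | Carter
Broken Clocks   | Carter
The Glass Key   | Walker
River Crossing  | Baker 
Midnight Sun    | Walker
Paper Boats     | NULL  
Empty Rooms     | Baker 


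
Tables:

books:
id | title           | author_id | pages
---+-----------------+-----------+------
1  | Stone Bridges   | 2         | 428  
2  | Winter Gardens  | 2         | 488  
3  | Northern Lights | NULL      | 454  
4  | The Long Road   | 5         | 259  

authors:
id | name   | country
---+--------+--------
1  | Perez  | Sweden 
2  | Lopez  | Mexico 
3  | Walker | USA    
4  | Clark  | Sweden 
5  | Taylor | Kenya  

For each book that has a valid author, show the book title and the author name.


INNER JOIN keeps only books rows whose author_id matches an id in authors. Walk through each book:
  - book 1 (Stone Bridges): author_id=2 -> matches Lopez
  - book 2 (Winter Gardens): author_id=2 -> matches Lopez
  - book 3 (Northern Lights): author_id=NULL, no match -> dropped
  - book 4 (The Long Road): author_id=5 -> matches Taylor
So 1 of 4 rows is dropped.

SQL:
SELECT a.title, b.name AS author
FROM books a
INNER JOIN authors b ON a.author_id = b.id

Result:
title          | author
---------------+-------
Stone Bridges  | Lopez 
Winter Gardens | Lopez 
The Long Road  | Taylor


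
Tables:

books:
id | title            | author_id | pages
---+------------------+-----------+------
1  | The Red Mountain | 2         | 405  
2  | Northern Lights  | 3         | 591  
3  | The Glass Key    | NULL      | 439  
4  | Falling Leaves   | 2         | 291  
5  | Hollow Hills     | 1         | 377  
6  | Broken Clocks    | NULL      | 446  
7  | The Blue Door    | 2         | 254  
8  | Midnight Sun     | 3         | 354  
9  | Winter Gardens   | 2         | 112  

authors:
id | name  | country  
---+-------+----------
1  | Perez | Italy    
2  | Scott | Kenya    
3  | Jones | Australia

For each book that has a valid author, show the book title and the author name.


INNER JOIN keeps only books rows whose author_id matches an id in authors. Walk through each book:
  - book 1 (The Red Mountain): author_id=2 -> matches Scott
  - book 2 (Northern Lights): author_id=3 -> matches Jones
  - book 3 (The Glass Key): author_id=NULL, no match -> dropped
  - book 4 (Falling Leaves): author_id=2 -> matches Scott
  - book 5 (Hollow Hills): author_id=1 -> matches Perez
  - book 6 (Broken Clocks): author_id=NULL, no match -> dropped
  - book 7 (The Blue Door): author_id=2 -> matches Scott
  - book 8 (Midnight Sun): author_id=3 -> matches Jones
  - book 9 (Winter Gardens): author_id=2 -> matches Scott
So 2 of 9 rows are dropped.

SQL:
SELECT a.title, b.name AS author
FROM books a
INNER JOIN authors b ON a.author_id = b.id

Result:
title            | author
-----------------+-------
The Red Mountain | Scott 
Northern Lights  | Jones 
Falling Leaves   | Scott 
Hollow Hills     | Perez 
The Blue Door    | Scott 
Midnight Sun     | Jones 
Winter Gardens   | Scott 


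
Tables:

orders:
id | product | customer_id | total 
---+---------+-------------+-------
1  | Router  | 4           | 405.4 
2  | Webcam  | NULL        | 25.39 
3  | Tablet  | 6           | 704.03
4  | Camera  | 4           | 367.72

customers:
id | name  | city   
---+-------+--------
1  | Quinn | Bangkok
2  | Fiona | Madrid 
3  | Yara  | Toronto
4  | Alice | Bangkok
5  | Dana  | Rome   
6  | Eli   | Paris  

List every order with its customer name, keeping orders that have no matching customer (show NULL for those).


LEFT JOIN keeps every row from orders (the left table); where customer_id has no match in customers, the customer columns become NULL. Walk through each order:
  - order 1 (Router): customer_id=4 -> matches Alice
  - order 2 (Webcam): customer_id=NULL, no match -> kept with NULL
  - order 3 (Tablet): customer_id=6 -> matches Eli
  - order 4 (Camera): customer_id=4 -> matches Alice
All 4 rows appear; 1 has NULL customer.

SQL:
SELECT a.product, b.name AS customer
FROM orders a
LEFT JOIN customers b ON a.customer_id = b.id

Result:
product | customer
--------+---------
Router  | Alice   
Webcam  | NULL    
Tablet  | Eli     
Camera  | Alice   
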